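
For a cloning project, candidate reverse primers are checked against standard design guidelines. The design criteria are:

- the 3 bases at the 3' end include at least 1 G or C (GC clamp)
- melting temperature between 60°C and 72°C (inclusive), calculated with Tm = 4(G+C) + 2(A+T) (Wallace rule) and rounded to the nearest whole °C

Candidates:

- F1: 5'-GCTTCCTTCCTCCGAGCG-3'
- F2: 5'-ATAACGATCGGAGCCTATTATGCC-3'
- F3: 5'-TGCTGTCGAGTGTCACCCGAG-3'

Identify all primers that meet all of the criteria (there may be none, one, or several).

F1, F2 and F3.

F1 (18 nt, A=1 T=5 G=4 C=8): 3' end GCG has 3 G/C ✓; Tm = 2·6 + 4·12 = 60°C ✓ — passes.
F2 (24 nt, A=7 T=6 G=5 C=6): 3' end GCC has 3 G/C ✓; Tm = 2·13 + 4·11 = 70°C ✓ — passes.
F3 (21 nt, A=3 T=5 G=7 C=6): 3' end GAG has 2 G/C ✓; Tm = 2·8 + 4·13 = 68°C ✓ — passes.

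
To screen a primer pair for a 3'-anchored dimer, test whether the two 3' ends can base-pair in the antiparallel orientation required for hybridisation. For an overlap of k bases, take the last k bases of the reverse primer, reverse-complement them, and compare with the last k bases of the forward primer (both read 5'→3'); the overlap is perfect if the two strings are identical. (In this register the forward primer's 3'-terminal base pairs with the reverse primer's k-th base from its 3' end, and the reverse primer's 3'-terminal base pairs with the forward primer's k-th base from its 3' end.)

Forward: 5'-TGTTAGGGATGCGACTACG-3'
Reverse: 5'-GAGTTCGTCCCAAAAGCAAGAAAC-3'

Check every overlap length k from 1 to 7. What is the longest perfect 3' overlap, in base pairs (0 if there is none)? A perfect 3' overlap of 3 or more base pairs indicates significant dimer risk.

Last 7 bases (5'→3') — forward …GACTACG, reverse …AAGAAAC.
Reverse complement of the reverse primer's last 7 bases: GTTTCTT; its first k bases are the reverse complement of the reverse primer's last k bases, so a perfect k-base overlap needs the forward primer's last k bases to equal them.
Comparing (forward last k vs required): k=1: G vs G ✓; k=2: CG vs GT ✗; k=3: ACG vs GTT ✗; k=4: TACG vs GTTT ✗; k=5: CTACG vs GTTTC ✗; k=6: ACTACG vs GTTTCT ✗; k=7: GACTACG vs GTTTCTT ✗.
Only k = 1 is perfect, so the longest perfect 3' overlap is 1.

Longest perfect overlap: 1 complementary base pair; below the dimer-risk threshold (threshold 3).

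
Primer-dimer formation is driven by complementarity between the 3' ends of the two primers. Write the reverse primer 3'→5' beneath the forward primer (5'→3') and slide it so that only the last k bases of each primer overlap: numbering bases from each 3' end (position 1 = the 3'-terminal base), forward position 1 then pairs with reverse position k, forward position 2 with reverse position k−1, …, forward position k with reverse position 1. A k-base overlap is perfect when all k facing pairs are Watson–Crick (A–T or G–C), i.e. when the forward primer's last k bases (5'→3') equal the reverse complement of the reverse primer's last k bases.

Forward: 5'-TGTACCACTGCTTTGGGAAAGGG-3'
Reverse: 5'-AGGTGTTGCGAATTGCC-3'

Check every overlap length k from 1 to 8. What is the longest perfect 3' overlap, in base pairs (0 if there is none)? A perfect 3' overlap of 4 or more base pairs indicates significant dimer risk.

Last 8 bases (5'→3') — forward …GGAAAGGG, reverse …GAATTGCC.
Reverse complement of the reverse primer's last 8 bases: GGCAATTC; its first k bases are the reverse complement of the reverse primer's last k bases, so a perfect k-base overlap needs the forward primer's last k bases to equal them.
Comparing (forward last k vs required): k=1: G vs G ✓; k=2: GG vs GG ✓; k=3: GGG vs GGC ✗; k=4: AGGG vs GGCA ✗; k=5: AAGGG vs GGCAA ✗; k=6: AAAGGG vs GGCAAT ✗; k=7: GAAAGGG vs GGCAATT ✗; k=8: GGAAAGGG vs GGCAATTC ✗.
Perfect overlaps at k = 1, 2; the largest is 2.

Longest perfect overlap: 2 complementary base pairs; below the dimer-risk threshold (threshold 4).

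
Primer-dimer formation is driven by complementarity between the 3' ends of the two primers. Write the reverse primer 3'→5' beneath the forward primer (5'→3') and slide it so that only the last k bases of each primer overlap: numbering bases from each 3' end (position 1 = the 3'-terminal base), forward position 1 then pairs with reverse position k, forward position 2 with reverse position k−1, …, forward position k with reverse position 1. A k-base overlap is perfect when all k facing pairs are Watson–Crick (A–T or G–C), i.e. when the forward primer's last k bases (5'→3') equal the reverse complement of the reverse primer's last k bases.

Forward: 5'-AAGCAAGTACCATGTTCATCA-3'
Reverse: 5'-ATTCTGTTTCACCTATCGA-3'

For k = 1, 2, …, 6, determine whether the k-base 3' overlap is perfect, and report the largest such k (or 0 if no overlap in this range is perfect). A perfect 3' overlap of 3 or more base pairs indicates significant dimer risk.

Last 6 bases (5'→3') — forward …TCATCA, reverse …TATCGA.
Reverse complement of the reverse primer's last 6 bases: TCGATA; its first k bases are the reverse complement of the reverse primer's last k bases, so a perfect k-base overlap needs the forward primer's last k bases to equal them.
Comparing (forward last k vs required): k=1: A vs T ✗; k=2: CA vs TC ✗; k=3: TCA vs TCG ✗; k=4: ATCA vs TCGA ✗; k=5: CATCA vs TCGAT ✗; k=6: TCATCA vs TCGATA ✗.
No overlap length from 1 to 6 is perfect, so the longest perfect 3' overlap is 0.

Longest perfect overlap: 0 complementary base pairs; below the dimer-risk threshold (threshold 3).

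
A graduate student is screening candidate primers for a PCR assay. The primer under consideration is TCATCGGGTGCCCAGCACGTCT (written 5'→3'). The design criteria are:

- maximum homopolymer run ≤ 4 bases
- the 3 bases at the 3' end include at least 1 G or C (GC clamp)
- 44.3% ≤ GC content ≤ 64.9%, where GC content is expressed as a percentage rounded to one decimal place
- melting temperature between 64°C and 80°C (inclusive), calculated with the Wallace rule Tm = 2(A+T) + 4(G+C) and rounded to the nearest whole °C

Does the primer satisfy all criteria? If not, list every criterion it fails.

Base counts: A=3, T=5, G=6, C=8 (length 22).
homopolymer run: longest run = 3 ✓
GC clamp: 3' end TCT has 1 G/C ✓
GC content: GC 14/22 = 63.6% ✓
Tm: Tm = 2·8 + 4·14 = 72°C ✓

Meets all criteria.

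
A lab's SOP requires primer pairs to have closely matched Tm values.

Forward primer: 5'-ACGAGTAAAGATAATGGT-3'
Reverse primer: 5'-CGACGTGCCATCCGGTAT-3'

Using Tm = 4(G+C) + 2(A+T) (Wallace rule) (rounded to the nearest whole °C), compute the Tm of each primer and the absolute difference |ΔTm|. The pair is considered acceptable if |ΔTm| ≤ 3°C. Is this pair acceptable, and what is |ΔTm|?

|ΔTm| = 10°C; the pair is not acceptable.

Forward: A=8 T=4 G=5 C=1 → Tm = 2·12 + 4·6 = 48°C.
Reverse: A=3 T=4 G=5 C=6 → Tm = 2·7 + 4·11 = 58°C.
|ΔTm| = |48 − 58| = 10°C, > 3°C.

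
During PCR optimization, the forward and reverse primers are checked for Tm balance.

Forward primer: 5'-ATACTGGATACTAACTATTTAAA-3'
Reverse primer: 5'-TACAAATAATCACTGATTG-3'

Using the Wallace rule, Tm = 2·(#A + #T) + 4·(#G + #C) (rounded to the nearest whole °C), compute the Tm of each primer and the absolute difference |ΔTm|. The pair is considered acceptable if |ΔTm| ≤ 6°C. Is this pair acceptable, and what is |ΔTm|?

Forward: A=10 T=8 G=2 C=3 → Tm = 2·18 + 4·5 = 56°C.
Reverse: A=8 T=6 G=2 C=3 → Tm = 2·14 + 4·5 = 48°C.
|ΔTm| = |56 − 48| = 8°C, > 6°C.

|ΔTm| = 8°C; the pair is not acceptable.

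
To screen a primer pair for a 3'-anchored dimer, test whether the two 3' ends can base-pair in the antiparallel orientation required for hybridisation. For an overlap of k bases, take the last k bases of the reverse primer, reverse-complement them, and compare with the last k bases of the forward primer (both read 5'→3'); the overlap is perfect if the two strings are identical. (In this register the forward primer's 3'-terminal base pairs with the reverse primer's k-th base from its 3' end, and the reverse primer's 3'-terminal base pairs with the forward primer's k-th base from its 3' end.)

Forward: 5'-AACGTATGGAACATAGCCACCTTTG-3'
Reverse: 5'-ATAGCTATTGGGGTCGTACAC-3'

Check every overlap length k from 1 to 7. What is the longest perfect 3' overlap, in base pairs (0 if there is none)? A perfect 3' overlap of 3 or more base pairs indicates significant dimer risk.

Last 7 bases (5'→3') — forward …ACCTTTG, reverse …CGTACAC.
Reverse complement of the reverse primer's last 7 bases: GTGTACG; its first k bases are the reverse complement of the reverse primer's last k bases, so a perfect k-base overlap needs the forward primer's last k bases to equal them.
Comparing (forward last k vs required): k=1: G vs G ✓; k=2: TG vs GT ✗; k=3: TTG vs GTG ✗; k=4: TTTG vs GTGT ✗; k=5: CTTTG vs GTGTA ✗; k=6: CCTTTG vs GTGTAC ✗; k=7: ACCTTTG vs GTGTACG ✗.
Only k = 1 is perfect, so the longest perfect 3' overlap is 1.

Longest perfect overlap: 1 complementary base pair; below the dimer-risk threshold (threshold 3).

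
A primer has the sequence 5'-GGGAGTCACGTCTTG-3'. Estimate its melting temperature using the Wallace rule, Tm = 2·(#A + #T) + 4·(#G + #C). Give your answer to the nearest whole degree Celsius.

48°C

Base counts: A=2, T=4, G=6, C=3 (length 15).
Tm = 2·(2+4) + 4·(6+3) = 2·6 + 4·9 = 12 + 36 = 48°C.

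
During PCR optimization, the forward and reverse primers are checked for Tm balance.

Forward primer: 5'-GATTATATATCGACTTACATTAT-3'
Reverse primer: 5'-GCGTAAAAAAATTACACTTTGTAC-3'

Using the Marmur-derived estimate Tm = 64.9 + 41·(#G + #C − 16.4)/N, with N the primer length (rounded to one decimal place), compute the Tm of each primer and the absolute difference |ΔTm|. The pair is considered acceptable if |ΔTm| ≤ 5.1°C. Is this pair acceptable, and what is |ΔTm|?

Forward: G+C = 5, N = 23 → Tm = 64.9 + 41·(5 − 16.4)/23 = 44.6°C.
Reverse: G+C = 7, N = 24 → Tm = 64.9 + 41·(7 − 16.4)/24 = 48.8°C.
|ΔTm| = |44.6 − 48.8| = 4.2°C, ≤ 5.1°C.

|ΔTm| = 4.2°C; the pair is acceptable.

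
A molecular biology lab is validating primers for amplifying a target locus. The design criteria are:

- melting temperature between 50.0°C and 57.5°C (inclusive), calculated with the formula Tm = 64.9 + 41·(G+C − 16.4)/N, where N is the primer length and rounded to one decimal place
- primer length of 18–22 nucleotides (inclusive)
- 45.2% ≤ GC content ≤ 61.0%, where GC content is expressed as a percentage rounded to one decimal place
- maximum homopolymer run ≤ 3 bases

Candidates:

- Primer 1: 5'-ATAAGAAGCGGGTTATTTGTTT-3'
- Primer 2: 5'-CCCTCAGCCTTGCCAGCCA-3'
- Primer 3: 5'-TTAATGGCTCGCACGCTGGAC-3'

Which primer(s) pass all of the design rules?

Primer 3 only.

Primer 1 (22 nt, A=6 T=9 G=6 C=1): Tm = 64.9 + 41·(7 − 16.4)/22 = 47.4°C, outside 50.0–57.5°C ✗; length 22 ✓; GC 7/22 = 31.8%, outside 45.2–61.0% ✗; longest run = 3 ✓ — fails.
Primer 2 (19 nt, A=3 T=3 G=3 C=10): Tm = 64.9 + 41·(13 − 16.4)/19 = 57.6°C, outside 50.0–57.5°C ✗; length 19 ✓; GC 13/19 = 68.4%, outside 45.2–61.0% ✗; longest run = 3 ✓ — fails.
Primer 3 (21 nt, A=4 T=5 G=6 C=6): Tm = 64.9 + 41·(12 − 16.4)/21 = 56.3°C ✓; length 21 ✓; GC 12/21 = 57.1% ✓; longest run = 2 ✓ — passes.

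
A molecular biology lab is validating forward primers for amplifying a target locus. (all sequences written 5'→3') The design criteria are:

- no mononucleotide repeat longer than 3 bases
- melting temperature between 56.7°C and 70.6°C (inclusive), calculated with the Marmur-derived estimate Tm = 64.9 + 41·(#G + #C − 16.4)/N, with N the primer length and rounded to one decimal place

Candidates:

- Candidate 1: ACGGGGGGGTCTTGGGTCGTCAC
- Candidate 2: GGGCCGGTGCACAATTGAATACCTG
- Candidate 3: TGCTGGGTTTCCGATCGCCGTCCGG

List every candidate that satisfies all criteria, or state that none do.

Candidate 2 and Candidate 3.

Candidate 1 (23 nt, A=2 T=5 G=11 C=5): longest run = 7, exceeds 3 ✗; Tm = 64.9 + 41·(16 − 16.4)/23 = 64.2°C ✓ — fails.
Candidate 2 (25 nt, A=6 T=5 G=8 C=6): longest run = 3 ✓; Tm = 64.9 + 41·(14 − 16.4)/25 = 61.0°C ✓ — passes.
Candidate 3 (25 nt, A=1 T=7 G=9 C=8): longest run = 3 ✓; Tm = 64.9 + 41·(17 − 16.4)/25 = 65.9°C ✓ — passes.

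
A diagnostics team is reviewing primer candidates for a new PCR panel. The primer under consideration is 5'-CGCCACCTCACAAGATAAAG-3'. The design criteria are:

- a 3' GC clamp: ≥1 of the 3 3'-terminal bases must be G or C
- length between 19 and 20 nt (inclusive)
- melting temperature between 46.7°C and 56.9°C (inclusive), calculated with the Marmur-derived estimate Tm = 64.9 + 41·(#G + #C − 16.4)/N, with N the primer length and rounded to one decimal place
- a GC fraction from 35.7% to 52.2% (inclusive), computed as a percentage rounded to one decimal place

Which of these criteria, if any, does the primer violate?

Base counts: A=8, T=2, G=3, C=7 (length 20).
GC clamp: 3' end AAG has 1 G/C ✓
length: length 20 ✓
Tm: Tm = 64.9 + 41·(10 − 16.4)/20 = 51.8°C ✓
GC content: GC 10/20 = 50.0% ✓

Meets all criteria.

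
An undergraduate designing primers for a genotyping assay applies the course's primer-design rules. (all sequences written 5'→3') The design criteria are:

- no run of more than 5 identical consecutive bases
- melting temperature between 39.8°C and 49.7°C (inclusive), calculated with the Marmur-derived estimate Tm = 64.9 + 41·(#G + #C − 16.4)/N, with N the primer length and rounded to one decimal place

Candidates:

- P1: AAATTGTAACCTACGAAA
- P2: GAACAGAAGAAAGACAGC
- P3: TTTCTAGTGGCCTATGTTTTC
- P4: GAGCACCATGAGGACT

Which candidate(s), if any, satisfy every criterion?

P1 (18 nt, A=9 T=4 G=2 C=3): longest run = 3 ✓; Tm = 64.9 + 41·(5 − 16.4)/18 = 38.9°C, outside 39.8–49.7°C ✗ — fails.
P2 (18 nt, A=10 T=0 G=5 C=3): longest run = 3 ✓; Tm = 64.9 + 41·(8 − 16.4)/18 = 45.8°C ✓ — passes.
P3 (21 nt, A=2 T=11 G=4 C=4): longest run = 4 ✓; Tm = 64.9 + 41·(8 − 16.4)/21 = 48.5°C ✓ — passes.
P4 (16 nt, A=5 T=2 G=5 C=4): longest run = 2 ✓; Tm = 64.9 + 41·(9 − 16.4)/16 = 45.9°C ✓ — passes.

P2, P3 and P4.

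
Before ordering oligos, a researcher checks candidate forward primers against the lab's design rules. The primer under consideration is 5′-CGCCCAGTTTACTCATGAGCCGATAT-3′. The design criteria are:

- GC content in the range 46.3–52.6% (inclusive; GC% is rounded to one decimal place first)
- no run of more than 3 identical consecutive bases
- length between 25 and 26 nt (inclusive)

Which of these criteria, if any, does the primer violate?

Base counts: A=6, T=7, G=5, C=8 (length 26).
GC content: GC 13/26 = 50.0% ✓
homopolymer run: longest run = 3 ✓
length: length 26 ✓

Meets all criteria.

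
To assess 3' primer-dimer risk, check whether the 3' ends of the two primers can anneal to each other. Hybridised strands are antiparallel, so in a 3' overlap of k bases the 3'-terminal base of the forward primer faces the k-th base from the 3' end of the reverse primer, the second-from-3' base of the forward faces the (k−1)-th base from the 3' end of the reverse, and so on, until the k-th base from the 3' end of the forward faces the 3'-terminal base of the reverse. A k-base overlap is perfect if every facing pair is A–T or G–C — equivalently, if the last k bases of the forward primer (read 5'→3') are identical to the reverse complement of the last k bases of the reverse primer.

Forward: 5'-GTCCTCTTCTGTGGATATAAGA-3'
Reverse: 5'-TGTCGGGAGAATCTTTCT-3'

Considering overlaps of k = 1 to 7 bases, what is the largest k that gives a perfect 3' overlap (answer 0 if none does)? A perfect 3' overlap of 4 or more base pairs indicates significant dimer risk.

Last 7 bases (5'→3') — forward …TATAAGA, reverse …TCTTTCT.
Reverse complement of the reverse primer's last 7 bases: AGAAAGA; its first k bases are the reverse complement of the reverse primer's last k bases, so a perfect k-base overlap needs the forward primer's last k bases to equal them.
Comparing (forward last k vs required): k=1: A vs A ✓; k=2: GA vs AG ✗; k=3: AGA vs AGA ✓; k=4: AAGA vs AGAA ✗; k=5: TAAGA vs AGAAA ✗; k=6: ATAAGA vs AGAAAG ✗; k=7: TATAAGA vs AGAAAGA ✗.
Perfect overlaps at k = 1, 3; the largest is 3.

Longest perfect overlap: 3 complementary base pairs; below the dimer-risk threshold (threshold 4).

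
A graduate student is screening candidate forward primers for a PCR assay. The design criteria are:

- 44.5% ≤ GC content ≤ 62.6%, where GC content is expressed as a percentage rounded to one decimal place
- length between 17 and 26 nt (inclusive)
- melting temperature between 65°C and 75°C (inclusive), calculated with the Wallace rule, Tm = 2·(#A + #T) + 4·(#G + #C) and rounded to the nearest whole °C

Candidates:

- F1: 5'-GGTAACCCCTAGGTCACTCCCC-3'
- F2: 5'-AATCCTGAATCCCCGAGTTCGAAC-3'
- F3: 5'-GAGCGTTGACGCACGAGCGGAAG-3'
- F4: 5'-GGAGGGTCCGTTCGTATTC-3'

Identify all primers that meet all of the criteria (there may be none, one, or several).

F1 (22 nt, A=4 T=4 G=4 C=10): GC 14/22 = 63.6%, outside 44.5–62.6% ✗; length 22 ✓; Tm = 2·8 + 4·14 = 72°C ✓ — fails.
F2 (24 nt, A=7 T=5 G=4 C=8): GC 12/24 = 50.0% ✓; length 24 ✓; Tm = 2·12 + 4·12 = 72°C ✓ — passes.
F3 (23 nt, A=6 T=2 G=10 C=5): GC 15/23 = 65.2%, outside 44.5–62.6% ✗; length 23 ✓; Tm = 2·8 + 4·15 = 76°C, outside 65–75°C ✗ — fails.
F4 (19 nt, A=2 T=6 G=7 C=4): GC 11/19 = 57.9% ✓; length 19 ✓; Tm = 2·8 + 4·11 = 60°C, outside 65–75°C ✗ — fails.

F2 only.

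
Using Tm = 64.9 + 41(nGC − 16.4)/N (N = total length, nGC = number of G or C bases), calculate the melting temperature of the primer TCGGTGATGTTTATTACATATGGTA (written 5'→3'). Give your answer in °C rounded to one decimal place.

Base counts: A=6, T=11, G=6, C=2; G+C = 8, N = 25.
Tm = 64.9 + 41·(8 − 16.4)/25 = 64.9 + -344.40/25 = 51.1°C.

51.1°C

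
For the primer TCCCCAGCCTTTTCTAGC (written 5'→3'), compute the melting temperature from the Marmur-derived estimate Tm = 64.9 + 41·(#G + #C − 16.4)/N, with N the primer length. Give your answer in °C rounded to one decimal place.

Base counts: A=2, T=6, G=2, C=8; G+C = 10, N = 18.
Tm = 64.9 + 41·(10 − 16.4)/18 = 64.9 + -262.40/18 = 50.3°C.

50.3°C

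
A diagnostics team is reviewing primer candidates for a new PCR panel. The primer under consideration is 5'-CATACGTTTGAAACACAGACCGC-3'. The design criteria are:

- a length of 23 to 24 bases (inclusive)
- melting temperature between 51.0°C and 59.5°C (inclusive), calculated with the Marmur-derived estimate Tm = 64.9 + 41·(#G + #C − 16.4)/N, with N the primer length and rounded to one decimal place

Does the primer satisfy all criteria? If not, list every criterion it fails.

Meets all criteria.

Base counts: A=8, T=4, G=4, C=7 (length 23).
length: length 23 ✓
Tm: Tm = 64.9 + 41·(11 − 16.4)/23 = 55.3°C ✓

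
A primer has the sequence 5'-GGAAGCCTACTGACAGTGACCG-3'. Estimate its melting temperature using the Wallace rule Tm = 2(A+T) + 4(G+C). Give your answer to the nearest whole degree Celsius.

70°C

Base counts: A=6, T=3, G=7, C=6 (length 22).
Tm = 2·(6+3) + 4·(7+6) = 2·9 + 4·13 = 18 + 52 = 70°C.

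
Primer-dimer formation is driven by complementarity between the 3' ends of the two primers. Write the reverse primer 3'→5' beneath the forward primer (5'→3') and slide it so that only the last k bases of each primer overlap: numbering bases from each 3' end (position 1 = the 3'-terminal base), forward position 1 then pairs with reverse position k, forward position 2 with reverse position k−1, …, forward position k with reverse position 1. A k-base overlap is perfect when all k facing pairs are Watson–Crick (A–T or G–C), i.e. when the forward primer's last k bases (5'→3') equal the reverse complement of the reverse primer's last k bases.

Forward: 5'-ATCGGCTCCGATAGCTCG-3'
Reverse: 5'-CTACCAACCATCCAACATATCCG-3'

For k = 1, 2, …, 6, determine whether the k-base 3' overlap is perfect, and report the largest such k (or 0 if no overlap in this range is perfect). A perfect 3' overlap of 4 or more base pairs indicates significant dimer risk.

Last 6 bases (5'→3') — forward …AGCTCG, reverse …TATCCG.
Reverse complement of the reverse primer's last 6 bases: CGGATA; its first k bases are the reverse complement of the reverse primer's last k bases, so a perfect k-base overlap needs the forward primer's last k bases to equal them.
Comparing (forward last k vs required): k=1: G vs C ✗; k=2: CG vs CG ✓; k=3: TCG vs CGG ✗; k=4: CTCG vs CGGA ✗; k=5: GCTCG vs CGGAT ✗; k=6: AGCTCG vs CGGATA ✗.
Only k = 2 is perfect, so the longest perfect 3' overlap is 2.

Longest perfect overlap: 2 complementary base pairs; below the dimer-risk threshold (threshold 4).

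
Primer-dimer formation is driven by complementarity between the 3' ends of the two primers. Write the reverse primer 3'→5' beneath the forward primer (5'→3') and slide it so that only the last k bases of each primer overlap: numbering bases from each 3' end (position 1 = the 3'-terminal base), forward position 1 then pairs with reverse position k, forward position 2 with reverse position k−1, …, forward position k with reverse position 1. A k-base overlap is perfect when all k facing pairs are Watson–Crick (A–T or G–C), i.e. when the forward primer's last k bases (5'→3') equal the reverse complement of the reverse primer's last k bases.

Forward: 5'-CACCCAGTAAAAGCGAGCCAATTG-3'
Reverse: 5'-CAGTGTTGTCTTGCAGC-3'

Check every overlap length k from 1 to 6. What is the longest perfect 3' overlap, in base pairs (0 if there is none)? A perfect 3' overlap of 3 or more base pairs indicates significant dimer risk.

Last 6 bases (5'→3') — forward …CAATTG, reverse …TGCAGC.
Reverse complement of the reverse primer's last 6 bases: GCTGCA; its first k bases are the reverse complement of the reverse primer's last k bases, so a perfect k-base overlap needs the forward primer's last k bases to equal them.
Comparing (forward last k vs required): k=1: G vs G ✓; k=2: TG vs GC ✗; k=3: TTG vs GCT ✗; k=4: ATTG vs GCTG ✗; k=5: AATTG vs GCTGC ✗; k=6: CAATTG vs GCTGCA ✗.
Only k = 1 is perfect, so the longest perfect 3' overlap is 1.

Longest perfect overlap: 1 complementary base pair; below the dimer-risk threshold (threshold 3).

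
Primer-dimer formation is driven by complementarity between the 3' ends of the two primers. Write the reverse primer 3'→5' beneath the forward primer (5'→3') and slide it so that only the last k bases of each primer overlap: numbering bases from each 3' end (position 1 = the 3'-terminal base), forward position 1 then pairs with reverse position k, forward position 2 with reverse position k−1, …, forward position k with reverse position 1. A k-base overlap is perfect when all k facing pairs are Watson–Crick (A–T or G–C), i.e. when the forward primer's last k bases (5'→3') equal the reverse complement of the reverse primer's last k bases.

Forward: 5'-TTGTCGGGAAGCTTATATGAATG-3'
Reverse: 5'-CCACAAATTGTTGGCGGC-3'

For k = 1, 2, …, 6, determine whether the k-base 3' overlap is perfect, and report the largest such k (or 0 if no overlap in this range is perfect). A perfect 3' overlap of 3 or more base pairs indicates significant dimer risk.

Longest perfect overlap: 1 complementary base pair; below the dimer-risk threshold (threshold 3).

Last 6 bases (5'→3') — forward …TGAATG, reverse …GGCGGC.
Reverse complement of the reverse primer's last 6 bases: GCCGCC; its first k bases are the reverse complement of the reverse primer's last k bases, so a perfect k-base overlap needs the forward primer's last k bases to equal them.
Comparing (forward last k vs required): k=1: G vs G ✓; k=2: TG vs GC ✗; k=3: ATG vs GCC ✗; k=4: AATG vs GCCG ✗; k=5: GAATG vs GCCGC ✗; k=6: TGAATG vs GCCGCC ✗.
Only k = 1 is perfect, so the longest perfect 3' overlap is 1.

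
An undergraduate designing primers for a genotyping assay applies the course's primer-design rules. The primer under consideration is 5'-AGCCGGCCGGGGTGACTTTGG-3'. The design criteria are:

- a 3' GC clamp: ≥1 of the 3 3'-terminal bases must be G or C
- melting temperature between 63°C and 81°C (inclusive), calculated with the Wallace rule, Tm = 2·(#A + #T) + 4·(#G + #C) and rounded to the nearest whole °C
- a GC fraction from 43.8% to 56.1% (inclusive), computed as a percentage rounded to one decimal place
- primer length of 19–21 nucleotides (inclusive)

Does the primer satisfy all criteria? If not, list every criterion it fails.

Base counts: A=2, T=4, G=10, C=5 (length 21).
GC clamp: 3' end TGG has 2 G/C ✓
Tm: Tm = 2·6 + 4·15 = 72°C ✓
GC content: GC 15/21 = 71.4%, outside 43.8–56.1% ✗
length: length 21 ✓

Fails: GC content.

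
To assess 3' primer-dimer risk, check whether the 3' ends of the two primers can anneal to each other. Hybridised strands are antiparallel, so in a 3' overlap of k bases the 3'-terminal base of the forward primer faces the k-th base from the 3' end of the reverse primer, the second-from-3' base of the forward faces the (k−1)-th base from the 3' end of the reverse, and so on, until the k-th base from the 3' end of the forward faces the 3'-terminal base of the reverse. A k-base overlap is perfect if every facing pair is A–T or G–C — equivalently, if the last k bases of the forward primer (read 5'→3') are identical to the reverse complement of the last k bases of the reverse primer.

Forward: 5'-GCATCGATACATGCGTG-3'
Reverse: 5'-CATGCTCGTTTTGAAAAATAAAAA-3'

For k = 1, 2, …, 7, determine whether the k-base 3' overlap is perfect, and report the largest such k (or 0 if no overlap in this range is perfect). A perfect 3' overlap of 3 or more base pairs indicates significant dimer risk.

Last 7 bases (5'→3') — forward …ATGCGTG, reverse …ATAAAAA.
Reverse complement of the reverse primer's last 7 bases: TTTTTAT; its first k bases are the reverse complement of the reverse primer's last k bases, so a perfect k-base overlap needs the forward primer's last k bases to equal them.
Comparing (forward last k vs required): k=1: G vs T ✗; k=2: TG vs TT ✗; k=3: GTG vs TTT ✗; k=4: CGTG vs TTTT ✗; k=5: GCGTG vs TTTTT ✗; k=6: TGCGTG vs TTTTTA ✗; k=7: ATGCGTG vs TTTTTAT ✗.
No overlap length from 1 to 7 is perfect, so the longest perfect 3' overlap is 0.

Longest perfect overlap: 0 complementary base pairs; below the dimer-risk threshold (threshold 3).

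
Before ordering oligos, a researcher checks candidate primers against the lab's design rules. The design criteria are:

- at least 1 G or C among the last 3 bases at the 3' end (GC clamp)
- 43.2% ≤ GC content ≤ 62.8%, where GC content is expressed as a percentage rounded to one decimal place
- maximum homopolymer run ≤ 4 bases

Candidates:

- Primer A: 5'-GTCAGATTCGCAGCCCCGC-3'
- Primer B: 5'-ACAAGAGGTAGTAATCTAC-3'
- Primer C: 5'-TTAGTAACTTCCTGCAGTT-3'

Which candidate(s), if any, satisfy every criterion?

None of the candidates satisfy all criteria.

Primer A (19 nt, A=3 T=3 G=5 C=8): 3' end CGC has 3 G/C ✓; GC 13/19 = 68.4%, outside 43.2–62.8% ✗; longest run = 4 ✓ — fails.
Primer B (19 nt, A=8 T=4 G=4 C=3): 3' end TAC has 1 G/C ✓; GC 7/19 = 36.8%, outside 43.2–62.8% ✗; longest run = 2 ✓ — fails.
Primer C (19 nt, A=4 T=8 G=3 C=4): 3' end GTT has 1 G/C ✓; GC 7/19 = 36.8%, outside 43.2–62.8% ✗; longest run = 2 ✓ — fails.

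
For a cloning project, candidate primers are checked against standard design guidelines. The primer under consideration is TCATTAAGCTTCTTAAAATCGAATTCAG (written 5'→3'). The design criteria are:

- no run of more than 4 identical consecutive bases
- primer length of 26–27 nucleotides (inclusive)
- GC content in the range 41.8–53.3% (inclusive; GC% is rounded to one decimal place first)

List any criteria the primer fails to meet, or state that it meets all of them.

Fails: length, GC content.

Base counts: A=10, T=10, G=3, C=5 (length 28).
homopolymer run: longest run = 4 ✓
length: length 28, outside 26–27 ✗
GC content: GC 8/28 = 28.6%, outside 41.8–53.3% ✗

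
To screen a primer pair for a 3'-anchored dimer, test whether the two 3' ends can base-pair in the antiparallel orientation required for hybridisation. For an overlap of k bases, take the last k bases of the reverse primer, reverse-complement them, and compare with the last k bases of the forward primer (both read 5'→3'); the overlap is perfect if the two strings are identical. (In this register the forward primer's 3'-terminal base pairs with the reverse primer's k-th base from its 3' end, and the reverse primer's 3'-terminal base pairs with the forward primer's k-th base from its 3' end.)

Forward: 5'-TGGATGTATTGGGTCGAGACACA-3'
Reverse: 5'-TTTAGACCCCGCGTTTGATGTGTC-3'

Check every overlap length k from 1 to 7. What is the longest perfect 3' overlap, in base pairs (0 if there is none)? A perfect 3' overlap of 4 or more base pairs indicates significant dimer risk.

Longest perfect overlap: 6 complementary base pairs; significant dimer risk (threshold 4).

Last 7 bases (5'→3') — forward …AGACACA, reverse …ATGTGTC.
Reverse complement of the reverse primer's last 7 bases: GACACAT; its first k bases are the reverse complement of the reverse primer's last k bases, so a perfect k-base overlap needs the forward primer's last k bases to equal them.
Comparing (forward last k vs required): k=1: A vs G ✗; k=2: CA vs GA ✗; k=3: ACA vs GAC ✗; k=4: CACA vs GACA ✗; k=5: ACACA vs GACAC ✗; k=6: GACACA vs GACACA ✓; k=7: AGACACA vs GACACAT ✗.
Only k = 6 is perfect, so the longest perfect 3' overlap is 6.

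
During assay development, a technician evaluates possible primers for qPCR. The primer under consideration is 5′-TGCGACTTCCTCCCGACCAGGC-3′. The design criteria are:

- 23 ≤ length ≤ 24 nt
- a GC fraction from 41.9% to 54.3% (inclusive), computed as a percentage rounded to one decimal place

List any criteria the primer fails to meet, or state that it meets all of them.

Fails: length, GC content.

Base counts: A=3, T=4, G=5, C=10 (length 22).
length: length 22, outside 23–24 ✗
GC content: GC 15/22 = 68.2%, outside 41.9–54.3% ✗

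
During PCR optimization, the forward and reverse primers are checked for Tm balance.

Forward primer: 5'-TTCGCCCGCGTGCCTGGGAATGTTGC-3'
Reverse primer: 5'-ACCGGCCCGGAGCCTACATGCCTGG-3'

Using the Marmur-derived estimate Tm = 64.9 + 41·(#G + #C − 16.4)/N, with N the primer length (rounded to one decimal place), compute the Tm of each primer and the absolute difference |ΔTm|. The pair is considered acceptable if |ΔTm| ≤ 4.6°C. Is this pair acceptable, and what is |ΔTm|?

Forward: G+C = 17, N = 26 → Tm = 64.9 + 41·(17 − 16.4)/26 = 65.8°C.
Reverse: G+C = 18, N = 25 → Tm = 64.9 + 41·(18 − 16.4)/25 = 67.5°C.
|ΔTm| = |65.8 − 67.5| = 1.7°C, ≤ 4.6°C.

|ΔTm| = 1.7°C; the pair is acceptable.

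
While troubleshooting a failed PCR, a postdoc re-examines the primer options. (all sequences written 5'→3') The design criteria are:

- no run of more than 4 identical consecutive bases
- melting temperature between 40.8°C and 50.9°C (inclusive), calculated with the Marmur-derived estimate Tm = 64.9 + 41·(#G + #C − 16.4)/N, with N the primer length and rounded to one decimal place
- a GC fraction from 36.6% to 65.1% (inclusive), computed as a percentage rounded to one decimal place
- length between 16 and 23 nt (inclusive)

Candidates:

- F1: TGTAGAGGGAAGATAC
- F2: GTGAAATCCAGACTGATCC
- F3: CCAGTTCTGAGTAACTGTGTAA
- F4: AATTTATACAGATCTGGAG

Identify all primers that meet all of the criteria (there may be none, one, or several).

F1 (16 nt, A=6 T=3 G=6 C=1): longest run = 3 ✓; Tm = 64.9 + 41·(7 − 16.4)/16 = 40.8°C ✓; GC 7/16 = 43.8% ✓; length 16 ✓ — passes.
F2 (19 nt, A=6 T=4 G=4 C=5): longest run = 3 ✓; Tm = 64.9 + 41·(9 − 16.4)/19 = 48.9°C ✓; GC 9/19 = 47.4% ✓; length 19 ✓ — passes.
F3 (22 nt, A=6 T=7 G=5 C=4): longest run = 2 ✓; Tm = 64.9 + 41·(9 − 16.4)/22 = 51.1°C, outside 40.8–50.9°C ✗; GC 9/22 = 40.9% ✓; length 22 ✓ — fails.
F4 (19 nt, A=7 T=6 G=4 C=2): longest run = 3 ✓; Tm = 64.9 + 41·(6 − 16.4)/19 = 42.5°C ✓; GC 6/19 = 31.6%, outside 36.6–65.1% ✗; length 19 ✓ — fails.

F1 and F2.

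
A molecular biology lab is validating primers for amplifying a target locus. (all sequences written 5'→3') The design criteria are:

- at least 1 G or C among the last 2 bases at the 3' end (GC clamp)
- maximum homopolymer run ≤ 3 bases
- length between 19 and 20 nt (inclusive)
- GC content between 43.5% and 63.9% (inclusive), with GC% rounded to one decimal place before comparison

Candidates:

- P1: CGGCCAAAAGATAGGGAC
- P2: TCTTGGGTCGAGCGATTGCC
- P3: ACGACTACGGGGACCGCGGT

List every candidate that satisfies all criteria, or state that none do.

P2 only.

P1 (18 nt, A=7 T=1 G=6 C=4): 3' end AC has 1 G/C ✓; longest run = 4, exceeds 3 ✗; length 18, outside 19–20 ✗; GC 10/18 = 55.6% ✓ — fails.
P2 (20 nt, A=2 T=6 G=7 C=5): 3' end CC has 2 G/C ✓; longest run = 3 ✓; length 20 ✓; GC 12/20 = 60.0% ✓ — passes.
P3 (20 nt, A=4 T=2 G=8 C=6): 3' end GT has 1 G/C ✓; longest run = 4, exceeds 3 ✗; length 20 ✓; GC 14/20 = 70.0%, outside 43.5–63.9% ✗ — fails.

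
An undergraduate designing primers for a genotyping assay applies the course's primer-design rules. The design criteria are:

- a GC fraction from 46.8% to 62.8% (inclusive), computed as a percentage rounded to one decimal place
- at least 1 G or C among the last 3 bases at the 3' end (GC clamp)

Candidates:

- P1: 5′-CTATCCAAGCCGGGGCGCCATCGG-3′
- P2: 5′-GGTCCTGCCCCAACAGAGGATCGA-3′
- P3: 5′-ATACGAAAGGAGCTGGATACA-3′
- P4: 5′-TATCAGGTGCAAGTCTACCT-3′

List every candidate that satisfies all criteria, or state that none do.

P1 (24 nt, A=4 T=3 G=8 C=9): GC 17/24 = 70.8%, outside 46.8–62.8% ✗; 3' end CGG has 3 G/C ✓ — fails.
P2 (24 nt, A=6 T=3 G=7 C=8): GC 15/24 = 62.5% ✓; 3' end CGA has 2 G/C ✓ — passes.
P3 (21 nt, A=9 T=3 G=6 C=3): GC 9/21 = 42.9%, outside 46.8–62.8% ✗; 3' end ACA has 1 G/C ✓ — fails.
P4 (20 nt, A=5 T=6 G=4 C=5): GC 9/20 = 45.0%, outside 46.8–62.8% ✗; 3' end CCT has 2 G/C ✓ — fails.

P2 only.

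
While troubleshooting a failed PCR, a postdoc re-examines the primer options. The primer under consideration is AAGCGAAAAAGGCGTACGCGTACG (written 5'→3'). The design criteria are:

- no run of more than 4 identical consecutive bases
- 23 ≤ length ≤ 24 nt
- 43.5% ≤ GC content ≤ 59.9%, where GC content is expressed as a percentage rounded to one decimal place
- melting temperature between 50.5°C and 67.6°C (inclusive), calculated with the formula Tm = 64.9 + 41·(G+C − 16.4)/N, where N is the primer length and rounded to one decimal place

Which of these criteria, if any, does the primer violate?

Base counts: A=9, T=2, G=8, C=5 (length 24).
homopolymer run: longest run = 5, exceeds 4 ✗
length: length 24 ✓
GC content: GC 13/24 = 54.2% ✓
Tm: Tm = 64.9 + 41·(13 − 16.4)/24 = 59.1°C ✓

Fails: homopolymer run.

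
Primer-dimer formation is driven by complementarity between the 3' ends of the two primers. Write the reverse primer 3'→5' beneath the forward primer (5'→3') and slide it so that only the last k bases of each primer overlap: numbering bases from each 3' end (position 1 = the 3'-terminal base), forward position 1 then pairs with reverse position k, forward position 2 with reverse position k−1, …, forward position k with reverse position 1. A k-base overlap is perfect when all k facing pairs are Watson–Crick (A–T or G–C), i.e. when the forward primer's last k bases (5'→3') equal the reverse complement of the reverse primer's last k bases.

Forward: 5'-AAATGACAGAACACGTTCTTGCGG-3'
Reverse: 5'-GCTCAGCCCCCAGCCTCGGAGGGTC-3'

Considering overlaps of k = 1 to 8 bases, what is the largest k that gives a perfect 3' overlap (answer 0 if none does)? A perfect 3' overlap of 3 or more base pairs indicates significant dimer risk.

Last 8 bases (5'→3') — forward …TCTTGCGG, reverse …GGAGGGTC.
Reverse complement of the reverse primer's last 8 bases: GACCCTCC; its first k bases are the reverse complement of the reverse primer's last k bases, so a perfect k-base overlap needs the forward primer's last k bases to equal them.
Comparing (forward last k vs required): k=1: G vs G ✓; k=2: GG vs GA ✗; k=3: CGG vs GAC ✗; k=4: GCGG vs GACC ✗; k=5: TGCGG vs GACCC ✗; k=6: TTGCGG vs GACCCT ✗; k=7: CTTGCGG vs GACCCTC ✗; k=8: TCTTGCGG vs GACCCTCC ✗.
Only k = 1 is perfect, so the longest perfect 3' overlap is 1.

Longest perfect overlap: 1 complementary base pair; below the dimer-risk threshold (threshold 3).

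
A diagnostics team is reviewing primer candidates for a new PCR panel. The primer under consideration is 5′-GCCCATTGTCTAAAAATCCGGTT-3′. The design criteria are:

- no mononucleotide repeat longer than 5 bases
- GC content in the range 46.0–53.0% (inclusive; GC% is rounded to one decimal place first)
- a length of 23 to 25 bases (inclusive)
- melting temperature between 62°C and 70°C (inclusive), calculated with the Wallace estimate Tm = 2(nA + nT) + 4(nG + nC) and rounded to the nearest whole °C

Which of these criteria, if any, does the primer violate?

Base counts: A=6, T=7, G=4, C=6 (length 23).
homopolymer run: longest run = 5 ✓
GC content: GC 10/23 = 43.5%, outside 46.0–53.0% ✗
length: length 23 ✓
Tm: Tm = 2·13 + 4·10 = 66°C ✓

Fails: GC content.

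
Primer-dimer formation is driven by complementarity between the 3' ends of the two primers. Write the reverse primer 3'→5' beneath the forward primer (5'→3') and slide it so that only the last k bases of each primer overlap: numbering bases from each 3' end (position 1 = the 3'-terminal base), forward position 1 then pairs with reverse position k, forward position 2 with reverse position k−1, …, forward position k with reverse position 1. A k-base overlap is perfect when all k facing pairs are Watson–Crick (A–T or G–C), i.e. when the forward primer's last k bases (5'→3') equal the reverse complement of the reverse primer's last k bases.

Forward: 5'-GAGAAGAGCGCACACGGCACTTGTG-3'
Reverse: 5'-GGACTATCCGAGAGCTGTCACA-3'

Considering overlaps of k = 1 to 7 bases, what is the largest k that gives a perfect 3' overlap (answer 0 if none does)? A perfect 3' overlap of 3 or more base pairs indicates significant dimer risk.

Last 7 bases (5'→3') — forward …ACTTGTG, reverse …TGTCACA.
Reverse complement of the reverse primer's last 7 bases: TGTGACA; its first k bases are the reverse complement of the reverse primer's last k bases, so a perfect k-base overlap needs the forward primer's last k bases to equal them.
Comparing (forward last k vs required): k=1: G vs T ✗; k=2: TG vs TG ✓; k=3: GTG vs TGT ✗; k=4: TGTG vs TGTG ✓; k=5: TTGTG vs TGTGA ✗; k=6: CTTGTG vs TGTGAC ✗; k=7: ACTTGTG vs TGTGACA ✗.
Perfect overlaps at k = 2, 4; the largest is 4.

Longest perfect overlap: 4 complementary base pairs; significant dimer risk (threshold 3).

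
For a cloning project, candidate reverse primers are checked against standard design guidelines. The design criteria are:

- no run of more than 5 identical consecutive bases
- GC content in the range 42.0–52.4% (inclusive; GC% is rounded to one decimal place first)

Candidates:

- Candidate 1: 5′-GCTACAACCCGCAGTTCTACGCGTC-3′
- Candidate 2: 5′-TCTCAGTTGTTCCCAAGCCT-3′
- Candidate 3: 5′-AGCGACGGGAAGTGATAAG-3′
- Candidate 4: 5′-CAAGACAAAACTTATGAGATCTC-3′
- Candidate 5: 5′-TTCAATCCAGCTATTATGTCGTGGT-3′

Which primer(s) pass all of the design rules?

Candidate 1 (25 nt, A=5 T=5 G=5 C=10): longest run = 3 ✓; GC 15/25 = 60.0%, outside 42.0–52.4% ✗ — fails.
Candidate 2 (20 nt, A=3 T=7 G=3 C=7): longest run = 3 ✓; GC 10/20 = 50.0% ✓ — passes.
Candidate 3 (19 nt, A=7 T=2 G=8 C=2): longest run = 3 ✓; GC 10/19 = 52.6%, outside 42.0–52.4% ✗ — fails.
Candidate 4 (23 nt, A=10 T=5 G=3 C=5): longest run = 4 ✓; GC 8/23 = 34.8%, outside 42.0–52.4% ✗ — fails.
Candidate 5 (25 nt, A=5 T=10 G=5 C=5): longest run = 2 ✓; GC 10/25 = 40.0%, outside 42.0–52.4% ✗ — fails.

Candidate 2 only.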